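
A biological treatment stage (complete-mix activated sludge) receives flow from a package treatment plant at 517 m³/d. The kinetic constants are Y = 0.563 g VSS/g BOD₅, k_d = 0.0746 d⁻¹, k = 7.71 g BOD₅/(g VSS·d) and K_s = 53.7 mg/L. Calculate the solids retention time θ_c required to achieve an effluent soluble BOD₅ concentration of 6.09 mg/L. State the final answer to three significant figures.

θ_c ≈ 2.72 d

From 1/θ_c = Y·k·S/(K_s + S) − k_d: Y·k·S/(K_s+S) = 0.563 × 7.71 × 6.09 / (53.7 + 6.09) = 0.4421 d⁻¹.
Then 1/θ_c = μ − k_d = 0.4421 − 0.0746 = 0.3675 d⁻¹, giving θ_c = 2.721 d.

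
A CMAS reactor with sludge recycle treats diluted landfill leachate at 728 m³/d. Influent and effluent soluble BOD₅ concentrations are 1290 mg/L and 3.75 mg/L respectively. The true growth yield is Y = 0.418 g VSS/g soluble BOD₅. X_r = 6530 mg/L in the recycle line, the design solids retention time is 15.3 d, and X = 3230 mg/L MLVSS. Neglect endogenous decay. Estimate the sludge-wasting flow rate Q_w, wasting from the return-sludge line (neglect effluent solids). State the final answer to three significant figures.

Biomass mass balance (decay neglected): V·X = Y·Q·(S₀ − S)·θ_c, so V = 0.418 × 728 × (1290 − 3.75) × 15.3 / 3230 = 1854 m³.
Q_w = (V·X)/(θ_c X_r) = 1854 × 3230 / (15.3 × 6530) = 59.94 m³/d.

Q_w ≈ 59.9 m³/d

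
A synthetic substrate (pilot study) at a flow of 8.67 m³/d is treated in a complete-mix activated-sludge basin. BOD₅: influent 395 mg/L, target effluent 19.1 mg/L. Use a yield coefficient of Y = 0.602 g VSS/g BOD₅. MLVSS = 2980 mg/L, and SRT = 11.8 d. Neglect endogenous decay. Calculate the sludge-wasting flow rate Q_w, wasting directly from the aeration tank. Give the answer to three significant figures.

With k_d = 0 the design equation reduces to V = Y Q (S₀−S) θ_c / X = 0.602 × 8.67 × (395 − 19.1) × 11.8 / 2980 = 7.769 m³.
Wasting from the aeration tank: Q_w = V / θ_c = 7.769 / 11.8 = 0.6584 m³/d.

Q_w ≈ 0.658 m³/d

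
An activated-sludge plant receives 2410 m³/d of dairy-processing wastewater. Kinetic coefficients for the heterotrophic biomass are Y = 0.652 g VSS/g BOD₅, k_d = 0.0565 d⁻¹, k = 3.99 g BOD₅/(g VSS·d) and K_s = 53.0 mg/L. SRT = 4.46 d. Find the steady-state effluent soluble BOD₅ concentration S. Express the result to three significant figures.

S ≈ 6.41 mg/L

From the Monod/SRT balance for a CMAS, S = K_s·(1+k_d θ_c)/[θ_c·(Y k − k_d) − 1] = 53.0 × (1 + 0.0565 × 4.46) / [4.46 × (0.652 × 3.99 − 0.0565) − 1] = 66.36 / 10.35 = 6.411 mg/L.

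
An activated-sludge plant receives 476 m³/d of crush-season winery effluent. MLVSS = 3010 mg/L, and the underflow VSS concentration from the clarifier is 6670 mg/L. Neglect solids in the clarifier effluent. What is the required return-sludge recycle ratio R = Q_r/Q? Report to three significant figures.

R ≈ 0.822

R = Q_r/Q = X/(X_r − X) = 3010 / (6670 − 3010) = 0.8224.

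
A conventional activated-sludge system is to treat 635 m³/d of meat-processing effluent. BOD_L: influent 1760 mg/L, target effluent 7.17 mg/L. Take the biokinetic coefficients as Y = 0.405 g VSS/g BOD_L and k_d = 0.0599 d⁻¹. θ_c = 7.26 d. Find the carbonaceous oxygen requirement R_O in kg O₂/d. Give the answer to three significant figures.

R_O ≈ 667 kg O₂/d

Y_obs = Y / (1 + k_d θ_c) = 0.405 / (1 + 0.0599 × 7.26) = 0.405 / 1.435 = 0.2823.
Mass of BOD_L removed per day: Q(S₀ − S) = 635 × 1753 g/m³ = 1113 kg/d.
Net sludge production P_X = 0.2823 × 1113 = 314.2 kg VSS/d.
Carbonaceous O₂ demand = substrate oxidised − cell-mass equivalent = 1113 − 1.42 × 314.2 = 666.9 kg O₂/d.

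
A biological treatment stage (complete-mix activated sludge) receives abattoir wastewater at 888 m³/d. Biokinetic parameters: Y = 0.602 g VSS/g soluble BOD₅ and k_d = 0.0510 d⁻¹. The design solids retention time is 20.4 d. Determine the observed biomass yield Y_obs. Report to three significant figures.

Y_obs ≈ 0.295 g VSS/g soluble BOD₅

Observed yield with endogenous decay: Y_obs = Y / (1 + k_d·θ_c) = 0.602 / (1 + 0.0510 × 20.4) = 0.602 / 2.040 = 0.2950 g VSS/g soluble BOD₅.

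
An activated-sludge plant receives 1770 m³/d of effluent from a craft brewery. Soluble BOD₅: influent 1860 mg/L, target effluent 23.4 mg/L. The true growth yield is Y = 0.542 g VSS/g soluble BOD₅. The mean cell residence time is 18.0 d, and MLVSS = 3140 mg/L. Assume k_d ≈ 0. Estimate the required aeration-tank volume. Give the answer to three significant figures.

V ≈ 10100 m³

Biomass mass balance (decay neglected): V·X = Y·Q·(S₀ − S)·θ_c, so V = 0.542 × 1770 × (1860 − 23.4) × 18.0 / 3140 = 10100 m³.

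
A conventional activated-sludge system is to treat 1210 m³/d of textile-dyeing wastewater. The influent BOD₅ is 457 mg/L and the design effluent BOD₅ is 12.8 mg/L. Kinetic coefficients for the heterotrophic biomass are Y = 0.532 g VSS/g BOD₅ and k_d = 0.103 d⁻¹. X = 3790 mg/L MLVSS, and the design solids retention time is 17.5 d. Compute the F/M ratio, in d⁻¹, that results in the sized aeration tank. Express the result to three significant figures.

F/M ≈ 0.310 d⁻¹

From the SRT design equation V = Y Q (S₀−S) θ_c / [X (1 + k_d θ_c)] = 0.532 × 1210 × (457 − 12.8) × 17.5 / [3790 × (1 + 0.103 × 17.5)] = 5×10^6 / 10621 = 471.1 m³.
F/M = applied load / biomass = Q·S₀/(V·X) = 1210 × 457 / (471.1 × 3790) = 0.3097 d⁻¹.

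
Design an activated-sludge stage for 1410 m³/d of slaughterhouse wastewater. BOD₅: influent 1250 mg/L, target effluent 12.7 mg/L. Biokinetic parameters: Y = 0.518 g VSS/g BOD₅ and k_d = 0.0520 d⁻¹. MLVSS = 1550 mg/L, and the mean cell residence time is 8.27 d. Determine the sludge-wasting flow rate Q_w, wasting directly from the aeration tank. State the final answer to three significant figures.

From the SRT design equation V = Y Q (S₀−S) θ_c / [X (1 + k_d θ_c)] = 0.518 × 1410 × (1250 − 12.7) × 8.27 / [1550 × (1 + 0.0520 × 8.27)] = 7.47×10^6 / 2217 = 3372 m³.
With mixed-liquor wasting, θ_c = V/Q_w, so Q_w = V/θ_c = 3372/8.27 = 407.7 m³/d.

Q_w ≈ 408 m³/d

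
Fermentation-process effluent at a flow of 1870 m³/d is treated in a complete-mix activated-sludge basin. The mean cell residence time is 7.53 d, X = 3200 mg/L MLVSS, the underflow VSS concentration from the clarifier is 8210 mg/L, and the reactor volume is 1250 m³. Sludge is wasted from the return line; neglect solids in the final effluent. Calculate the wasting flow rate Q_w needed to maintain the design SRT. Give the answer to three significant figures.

Q_w ≈ 64.7 m³/d

Wasting from the return line (neglecting effluent solids): Q_w = V·X / (θ_c·X_r) = 1250 × 3200 / (7.53 × 8210) = 64.70 m³/d.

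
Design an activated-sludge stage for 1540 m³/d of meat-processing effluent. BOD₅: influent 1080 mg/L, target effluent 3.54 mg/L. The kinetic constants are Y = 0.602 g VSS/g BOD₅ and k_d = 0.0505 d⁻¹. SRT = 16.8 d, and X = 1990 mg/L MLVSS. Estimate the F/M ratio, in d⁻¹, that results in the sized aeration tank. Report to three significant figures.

F/M ≈ 0.183 d⁻¹

Rearranging the biomass balance for a CMAS with decay, V = Y·Q·ΔS·θ_c / [X·(1+k_d θ_c)] = 0.602 × 1540 × (1080 − 3.54) × 16.8 / [1990 × (1 + 0.0505 × 16.8)] = 1.68×10^7 / 3678 = 4558 m³.
F/M = applied load / biomass = Q·S₀/(V·X) = 1540 × 1080 / (4558 × 1990) = 0.1834 d⁻¹.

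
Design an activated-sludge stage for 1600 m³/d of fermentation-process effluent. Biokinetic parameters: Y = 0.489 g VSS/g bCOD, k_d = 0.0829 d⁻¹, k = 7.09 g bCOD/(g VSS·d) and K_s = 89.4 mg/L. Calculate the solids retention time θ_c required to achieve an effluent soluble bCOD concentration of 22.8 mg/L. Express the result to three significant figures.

At the target effluent, Y k S/(K_s+S) = 0.489×7.09×22.8/112.2 = 0.7045 d⁻¹.
1/θ_c = 0.7045 − 0.0829 = 0.6216 d⁻¹, so θ_c = 1.609 d.

θ_c ≈ 1.61 d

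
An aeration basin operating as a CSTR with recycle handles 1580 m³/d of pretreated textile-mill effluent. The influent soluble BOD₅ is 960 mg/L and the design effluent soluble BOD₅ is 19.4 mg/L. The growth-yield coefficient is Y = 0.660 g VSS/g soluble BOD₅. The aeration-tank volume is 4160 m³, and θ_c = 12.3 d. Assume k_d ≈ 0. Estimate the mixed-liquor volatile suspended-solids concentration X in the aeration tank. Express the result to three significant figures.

X ≈ 2900 mg/L

X = Y·Q·ΔS·θ_c / V = 0.660 × 1580 × (960 − 19.4) × 12.3 / 4160 = 2900 mg/L.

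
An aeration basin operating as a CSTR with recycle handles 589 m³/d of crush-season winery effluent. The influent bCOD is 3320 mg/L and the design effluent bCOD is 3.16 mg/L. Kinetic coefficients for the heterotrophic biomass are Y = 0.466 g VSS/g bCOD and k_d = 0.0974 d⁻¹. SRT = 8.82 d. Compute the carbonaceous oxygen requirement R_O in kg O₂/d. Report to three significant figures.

R_O ≈ 1260 kg O₂/d

Y_obs = Y / (1 + k_d θ_c) = 0.466 / (1 + 0.0974 × 8.82) = 0.466 / 1.859 = 0.2507.
Substrate removed = Q·(S₀ − S) = 589 m³/d × (3320 − 3.16) g/m³ = 1.95×10^6 g/d = 1954 kg/d.
P_X = Y_obs·Q·(S₀ − S) = 0.2507 × 1954 = 489.7 kg VSS/d.
R_O = Q·ΔS − 1.42 P_X = 1954 − 695.4 = 1258 kg O₂/d.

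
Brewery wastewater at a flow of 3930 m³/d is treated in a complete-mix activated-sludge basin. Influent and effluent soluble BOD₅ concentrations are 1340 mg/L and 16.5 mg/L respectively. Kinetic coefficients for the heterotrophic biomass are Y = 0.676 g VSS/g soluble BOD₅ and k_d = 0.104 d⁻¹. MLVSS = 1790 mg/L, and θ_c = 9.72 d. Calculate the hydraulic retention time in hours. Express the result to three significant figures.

τ ≈ 58.0 h

Steady-state biomass mass balance: V·X·(1 + k_d·θ_c) = Y·Q·(S₀ − S)·θ_c, so V = 0.676 × 3930 × (1340 − 16.5) × 9.72 / [1790 × (1 + 0.104 × 9.72)] = 3.42×10^7 / 3599 = 9495 m³.
Hydraulic retention time τ = V/Q = 9495 / 3930 = 2.416 d = 57.98 h.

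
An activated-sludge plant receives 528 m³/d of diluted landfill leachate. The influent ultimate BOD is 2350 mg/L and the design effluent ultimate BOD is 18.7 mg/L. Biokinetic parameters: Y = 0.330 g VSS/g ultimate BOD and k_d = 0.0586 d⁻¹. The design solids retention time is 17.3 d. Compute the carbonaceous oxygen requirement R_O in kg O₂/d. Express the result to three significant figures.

The observed yield is Y_obs = Y/(1 + k_d·θ_c) = 0.330 / (1 + 0.0586 × 17.3) = 0.330 / 2.014 = 0.1639 g VSS per g ultimate BOD removed.
Mass of ultimate BOD removed per day: Q(S₀ − S) = 528 × 2331 g/m³ = 1231 kg/d.
Net sludge production P_X = 0.1639 × 1231 = 201.7 kg VSS/d.
R_O = Q·(S₀ − S) − 1.42·P_X = 1231 − 1.42 × 201.7 = 944.5 kg O₂/d.

R_O ≈ 944 kg O₂/d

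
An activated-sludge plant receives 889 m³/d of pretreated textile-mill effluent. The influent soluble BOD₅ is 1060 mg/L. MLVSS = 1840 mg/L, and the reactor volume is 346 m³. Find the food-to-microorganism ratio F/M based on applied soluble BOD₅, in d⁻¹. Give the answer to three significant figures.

F/M ≈ 1.48 d⁻¹

F/M = Q·S₀ / (V·X) = 889 × 1060 / (346.0 × 1840) = 1.480 g soluble BOD₅·(g VSS·d)⁻¹.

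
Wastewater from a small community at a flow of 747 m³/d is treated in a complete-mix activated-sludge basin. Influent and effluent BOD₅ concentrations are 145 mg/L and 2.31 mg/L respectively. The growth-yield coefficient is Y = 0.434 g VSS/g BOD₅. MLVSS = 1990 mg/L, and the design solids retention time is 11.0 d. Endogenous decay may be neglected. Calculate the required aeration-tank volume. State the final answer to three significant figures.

V ≈ 256 m³

With k_d = 0 the design equation reduces to V = Y Q (S₀−S) θ_c / X = 0.434 × 747 × (145 − 2.31) × 11.0 / 1990 = 255.7 m³.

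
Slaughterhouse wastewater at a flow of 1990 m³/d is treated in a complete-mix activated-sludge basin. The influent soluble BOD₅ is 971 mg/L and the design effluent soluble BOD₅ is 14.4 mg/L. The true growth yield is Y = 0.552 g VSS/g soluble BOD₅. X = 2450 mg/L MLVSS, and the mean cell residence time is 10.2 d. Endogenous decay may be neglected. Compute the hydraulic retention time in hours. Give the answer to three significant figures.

τ ≈ 52.8 h

Biomass mass balance (decay neglected): V·X = Y·Q·(S₀ − S)·θ_c, so V = 0.552 × 1990 × (971 − 14.4) × 10.2 / 2450 = 4375 m³.
Hydraulic retention time τ = V/Q = 4375 / 1990 = 2.198 d = 52.76 h.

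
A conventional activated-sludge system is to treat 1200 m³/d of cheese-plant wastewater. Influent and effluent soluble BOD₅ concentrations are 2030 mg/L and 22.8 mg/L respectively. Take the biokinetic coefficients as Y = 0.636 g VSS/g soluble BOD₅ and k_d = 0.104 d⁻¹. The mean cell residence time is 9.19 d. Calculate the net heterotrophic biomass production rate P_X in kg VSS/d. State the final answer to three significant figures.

P_X ≈ 783 kg VSS/d

Observed yield with endogenous decay: Y_obs = Y / (1 + k_d·θ_c) = 0.636 / (1 + 0.104 × 9.19) = 0.636 / 1.956 = 0.3252 g VSS/g soluble BOD₅.
Mass of soluble BOD₅ removed per day: Q(S₀ − S) = 1200 × 2007 g/m³ = 2409 kg/d.
Biomass produced: P_X = Y_obs·Q·ΔS = 0.3252 × 2409 ≈ 783.3 kg VSS/d.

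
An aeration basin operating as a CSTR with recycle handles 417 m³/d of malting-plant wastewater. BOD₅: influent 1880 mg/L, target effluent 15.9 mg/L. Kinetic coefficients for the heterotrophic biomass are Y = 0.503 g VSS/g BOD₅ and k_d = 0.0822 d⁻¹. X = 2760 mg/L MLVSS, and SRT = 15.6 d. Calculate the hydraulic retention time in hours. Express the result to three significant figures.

Rearranging the biomass balance for a CMAS with decay, V = Y·Q·ΔS·θ_c / [X·(1+k_d θ_c)] = 0.503 × 417 × (1880 − 15.9) × 15.6 / [2760 × (1 + 0.0822 × 15.6)] = 6.1×10^6 / 6299 = 968.3 m³.
Hydraulic retention time τ = V/Q = 968.3 / 417 = 2.322 d = 55.73 h.

τ ≈ 55.7 h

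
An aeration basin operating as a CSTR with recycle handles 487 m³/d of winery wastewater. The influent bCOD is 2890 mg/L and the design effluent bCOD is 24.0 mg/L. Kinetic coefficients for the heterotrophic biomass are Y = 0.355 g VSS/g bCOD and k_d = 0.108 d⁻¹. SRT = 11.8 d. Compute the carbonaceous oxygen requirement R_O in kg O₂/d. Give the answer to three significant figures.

The observed yield is Y_obs = Y/(1 + k_d·θ_c) = 0.355 / (1 + 0.108 × 11.8) = 0.355 / 2.274 = 0.1561 g VSS per g bCOD removed.
ΔS = 2890 − 24.0 = 2866 mg/L, so the substrate removal rate is 487 × 2866/1000 = 1396 kg bCOD/d.
Net sludge production P_X = 0.1561 × 1396 = 217.9 kg VSS/d.
R_O = Q·(S₀ − S) − 1.42·P_X = 1396 − 1.42 × 217.9 = 1086 kg O₂/d.

R_O ≈ 1090 kg O₂/d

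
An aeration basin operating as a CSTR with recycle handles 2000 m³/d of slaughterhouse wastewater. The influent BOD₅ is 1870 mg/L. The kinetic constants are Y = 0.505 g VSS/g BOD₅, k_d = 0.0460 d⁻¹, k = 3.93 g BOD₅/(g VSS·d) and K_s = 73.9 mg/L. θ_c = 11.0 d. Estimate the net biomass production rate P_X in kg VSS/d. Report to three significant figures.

P_X ≈ 1250 kg VSS/d

Effluent substrate depends only on kinetics and SRT: S = K_s(1 + k_d θ_c) / [θ_c(Yk − k_d) − 1] = 73.9 × (1 + 0.0460 × 11.0) / [11.0 × (0.505 × 3.93 − 0.0460) − 1] = 111.3 / 20.33 = 5.476 mg/L.
Observed yield with endogenous decay: Y_obs = Y / (1 + k_d·θ_c) = 0.505 / (1 + 0.0460 × 11.0) = 0.505 / 1.506 = 0.3353 g VSS/g BOD₅.
ΔS = 1870 − 5.48 = 1865 mg/L, so the substrate removal rate is 2000 × 1865/1000 = 3729 kg BOD₅/d.
Net biomass production P_X = Y_obs × Q·(S₀ − S) = 0.3353 × 3729 = 1250 kg VSS/d.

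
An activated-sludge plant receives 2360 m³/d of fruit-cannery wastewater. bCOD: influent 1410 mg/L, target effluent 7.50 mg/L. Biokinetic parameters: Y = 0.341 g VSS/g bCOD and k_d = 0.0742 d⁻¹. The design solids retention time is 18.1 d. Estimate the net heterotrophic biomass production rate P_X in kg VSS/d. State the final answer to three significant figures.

The observed yield is Y_obs = Y/(1 + k_d·θ_c) = 0.341 / (1 + 0.0742 × 18.1) = 0.341 / 2.343 = 0.1455 g VSS per g bCOD removed.
Mass of bCOD removed per day: Q(S₀ − S) = 2360 × 1402 g/m³ = 3310 kg/d.
So the net sludge growth is P_X = 0.1455 × 3310 = 481.7 kg VSS/d.

P_X ≈ 482 kg VSS/d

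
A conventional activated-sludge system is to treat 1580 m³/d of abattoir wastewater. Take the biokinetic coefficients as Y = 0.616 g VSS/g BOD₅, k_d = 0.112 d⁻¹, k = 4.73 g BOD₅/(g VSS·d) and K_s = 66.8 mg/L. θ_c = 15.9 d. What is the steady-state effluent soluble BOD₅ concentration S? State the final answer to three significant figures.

For a completely mixed reactor with recycle the Lawrence–McCarty relation gives S = K_s·(1 + k_d·θ_c) / [θ_c·(Y·k − k_d) − 1] = 66.8 × (1 + 0.112 × 15.9) / [15.9 × (0.616 × 4.73 − 0.112) − 1] = 185.8 / 43.55 = 4.266 mg/L.

S ≈ 4.27 mg/L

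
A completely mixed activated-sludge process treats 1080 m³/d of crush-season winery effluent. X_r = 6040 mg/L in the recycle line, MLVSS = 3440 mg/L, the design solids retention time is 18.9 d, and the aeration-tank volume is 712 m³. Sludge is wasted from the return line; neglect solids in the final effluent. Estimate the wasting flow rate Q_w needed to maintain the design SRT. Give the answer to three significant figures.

Q_w ≈ 21.5 m³/d

Q_w = (V·X)/(θ_c X_r) = 712.0 × 3440 / (18.9 × 6040) = 21.46 m³/d.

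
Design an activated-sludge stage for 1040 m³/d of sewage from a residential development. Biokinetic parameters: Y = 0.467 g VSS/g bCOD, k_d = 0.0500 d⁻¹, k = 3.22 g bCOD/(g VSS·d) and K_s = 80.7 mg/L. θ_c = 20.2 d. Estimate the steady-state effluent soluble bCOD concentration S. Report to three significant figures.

Effluent substrate depends only on kinetics and SRT: S = K_s(1 + k_d θ_c) / [θ_c(Yk − k_d) − 1] = 80.7 × (1 + 0.0500 × 20.2) / [20.2 × (0.467 × 3.22 − 0.0500) − 1] = 162.2 / 28.37 = 5.718 mg/L.

S ≈ 5.72 mg/L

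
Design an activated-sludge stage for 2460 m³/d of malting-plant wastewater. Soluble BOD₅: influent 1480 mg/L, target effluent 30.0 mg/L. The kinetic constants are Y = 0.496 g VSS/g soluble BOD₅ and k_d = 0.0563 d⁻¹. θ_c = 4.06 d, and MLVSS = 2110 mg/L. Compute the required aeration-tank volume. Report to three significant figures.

Steady-state biomass mass balance: V·X·(1 + k_d·θ_c) = Y·Q·(S₀ − S)·θ_c, so V = 0.496 × 2460 × (1480 − 30.0) × 4.06 / [2110 × (1 + 0.0563 × 4.06)] = 7.18×10^6 / 2592 = 2771 m³.

V ≈ 2770 m³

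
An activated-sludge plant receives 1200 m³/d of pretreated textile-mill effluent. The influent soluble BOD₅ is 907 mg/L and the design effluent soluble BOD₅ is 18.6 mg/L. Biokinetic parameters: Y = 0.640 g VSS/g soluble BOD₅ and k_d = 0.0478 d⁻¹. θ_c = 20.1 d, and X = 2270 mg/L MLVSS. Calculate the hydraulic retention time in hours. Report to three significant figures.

Rearranging the biomass balance for a CMAS with decay, V = Y·Q·ΔS·θ_c / [X·(1+k_d θ_c)] = 0.640 × 1200 × (907 − 18.6) × 20.1 / [2270 × (1 + 0.0478 × 20.1)] = 1.37×10^7 / 4451 = 3081 m³.
HRT = V/Q = 3081 m³ / 1200 m³·d⁻¹ = 2.568 d × 24 = 61.62 h.

τ ≈ 61.6 h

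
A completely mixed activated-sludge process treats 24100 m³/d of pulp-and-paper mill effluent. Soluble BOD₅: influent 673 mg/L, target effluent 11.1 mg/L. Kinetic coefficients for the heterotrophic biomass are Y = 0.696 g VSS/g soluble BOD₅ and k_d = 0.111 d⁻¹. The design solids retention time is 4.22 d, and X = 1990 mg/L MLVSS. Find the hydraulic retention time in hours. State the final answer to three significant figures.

Steady-state biomass mass balance: V·X·(1 + k_d·θ_c) = Y·Q·(S₀ − S)·θ_c, so V = 0.696 × 24100 × (673 − 11.1) × 4.22 / [1990 × (1 + 0.111 × 4.22)] = 4.69×10^7 / 2922 = 16033 m³.
HRT = V/Q = 16033 m³ / 24100 m³·d⁻¹ = 0.6653 d × 24 = 15.97 h.

τ ≈ 16.0 h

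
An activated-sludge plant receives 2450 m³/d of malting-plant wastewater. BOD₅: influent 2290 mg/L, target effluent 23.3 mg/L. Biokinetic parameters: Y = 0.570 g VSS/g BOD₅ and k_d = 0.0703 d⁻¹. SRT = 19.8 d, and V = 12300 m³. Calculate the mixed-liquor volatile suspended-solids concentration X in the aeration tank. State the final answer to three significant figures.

From V·X·(1 + k_d·θ_c) = Y·Q·(S₀ − S)·θ_c: X = 0.570 × 2450 × (2290 − 23.3) × 19.8 / [12300 × (1 + 0.0703 × 19.8)] = 2130 mg/L.

X ≈ 2130 mg/L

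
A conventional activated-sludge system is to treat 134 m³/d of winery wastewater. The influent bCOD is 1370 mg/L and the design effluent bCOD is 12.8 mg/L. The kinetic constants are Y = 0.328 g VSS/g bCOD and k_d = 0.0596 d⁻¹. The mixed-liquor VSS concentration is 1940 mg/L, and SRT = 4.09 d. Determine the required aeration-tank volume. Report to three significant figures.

Rearranging the biomass balance for a CMAS with decay, V = Y·Q·ΔS·θ_c / [X·(1+k_d θ_c)] = 0.328 × 134 × (1370 − 12.8) × 4.09 / [1940 × (1 + 0.0596 × 4.09)] = 2.44×10^5 / 2413 = 101.1 m³.

V ≈ 101 m³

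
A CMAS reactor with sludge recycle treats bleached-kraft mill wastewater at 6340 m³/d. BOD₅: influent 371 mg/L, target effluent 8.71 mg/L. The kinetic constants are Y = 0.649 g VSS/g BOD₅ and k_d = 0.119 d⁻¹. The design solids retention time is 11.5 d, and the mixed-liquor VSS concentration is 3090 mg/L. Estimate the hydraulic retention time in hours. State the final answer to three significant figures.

Rearranging the biomass balance for a CMAS with decay, V = Y·Q·ΔS·θ_c / [X·(1+k_d θ_c)] = 0.649 × 6340 × (371 − 8.71) × 11.5 / [3090 × (1 + 0.119 × 11.5)] = 1.71×10^7 / 7319 = 2342 m³.
τ = V/Q = 2342/6340 = 0.3695 d, or 8.867 h.

τ ≈ 8.87 h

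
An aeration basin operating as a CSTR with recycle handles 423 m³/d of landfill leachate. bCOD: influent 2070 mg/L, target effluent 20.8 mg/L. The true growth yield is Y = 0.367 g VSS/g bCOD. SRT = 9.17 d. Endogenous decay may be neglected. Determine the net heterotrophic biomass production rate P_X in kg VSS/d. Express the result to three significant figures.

P_X ≈ 318 kg VSS/d

With endogenous decay neglected, the observed yield equals the true yield: Y_obs = Y = 0.367 g VSS/g bCOD.
Substrate removed = Q·(S₀ − S) = 423 m³/d × (2070 − 20.8) g/m³ = 8.67×10^5 g/d = 866.8 kg/d.
P_X = Y_obs · Q(S₀ − S) = 0.3670 × 866.8 = 318.1 kg VSS/d.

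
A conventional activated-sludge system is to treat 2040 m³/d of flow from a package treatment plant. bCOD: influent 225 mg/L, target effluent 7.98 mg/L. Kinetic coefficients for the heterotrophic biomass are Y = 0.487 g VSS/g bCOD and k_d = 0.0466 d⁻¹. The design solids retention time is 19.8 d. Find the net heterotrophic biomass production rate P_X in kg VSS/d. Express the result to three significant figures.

Correct the yield for decay: Y_obs = Y/(1 + k_d θ_c) = 0.487 / (1 + 0.0466 × 19.8) = 0.487 / 1.923 = 0.2533.
ΔS = 225 − 7.98 = 217.0 mg/L, so the substrate removal rate is 2040 × 217.0/1000 = 442.7 kg bCOD/d.
Net biomass production P_X = Y_obs × Q·(S₀ − S) = 0.2533 × 442.7 = 112.1 kg VSS/d.

P_X ≈ 112 kg VSS/d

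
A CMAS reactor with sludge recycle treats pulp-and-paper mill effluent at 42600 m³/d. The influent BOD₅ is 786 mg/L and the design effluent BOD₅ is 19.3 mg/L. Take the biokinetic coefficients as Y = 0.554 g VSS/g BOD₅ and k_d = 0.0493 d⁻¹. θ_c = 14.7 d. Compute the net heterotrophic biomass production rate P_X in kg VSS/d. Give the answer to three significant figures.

P_X ≈ 10500 kg VSS/d

Y_obs = Y / (1 + k_d θ_c) = 0.554 / (1 + 0.0493 × 14.7) = 0.554 / 1.725 = 0.3212.
ΔS = 786 − 19.3 = 766.7 mg/L, so the substrate removal rate is 42600 × 766.7/1000 = 32661 kg BOD₅/d.
So the net sludge growth is P_X = 0.3212 × 32661 = 10491 kg VSS/d.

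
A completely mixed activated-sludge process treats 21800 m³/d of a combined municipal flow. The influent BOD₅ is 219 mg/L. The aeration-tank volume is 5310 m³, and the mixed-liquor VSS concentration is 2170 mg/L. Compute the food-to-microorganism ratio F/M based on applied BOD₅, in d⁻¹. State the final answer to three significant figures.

F/M ≈ 0.414 d⁻¹

Food-to-microorganism ratio F/M = Q S₀ / (V X) = 21800 × 219 / (5310 × 2170) = 0.4143 d⁻¹.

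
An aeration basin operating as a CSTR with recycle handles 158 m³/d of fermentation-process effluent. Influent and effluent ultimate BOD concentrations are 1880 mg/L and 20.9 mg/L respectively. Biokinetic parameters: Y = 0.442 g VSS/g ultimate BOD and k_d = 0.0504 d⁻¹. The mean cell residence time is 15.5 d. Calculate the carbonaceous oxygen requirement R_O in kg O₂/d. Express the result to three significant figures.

Correct the yield for decay: Y_obs = Y/(1 + k_d θ_c) = 0.442 / (1 + 0.0504 × 15.5) = 0.442 / 1.781 = 0.2481.
Mass of ultimate BOD removed per day: Q(S₀ − S) = 158 × 1859 g/m³ = 293.7 kg/d.
P_X = Y_obs·Q·(S₀ − S) = 0.2481 × 293.7 = 72.89 kg VSS/d.
R_O = Q·(S₀ − S) − 1.42·P_X = 293.7 − 1.42 × 72.89 = 190.2 kg O₂/d.

R_O ≈ 190 kg O₂/d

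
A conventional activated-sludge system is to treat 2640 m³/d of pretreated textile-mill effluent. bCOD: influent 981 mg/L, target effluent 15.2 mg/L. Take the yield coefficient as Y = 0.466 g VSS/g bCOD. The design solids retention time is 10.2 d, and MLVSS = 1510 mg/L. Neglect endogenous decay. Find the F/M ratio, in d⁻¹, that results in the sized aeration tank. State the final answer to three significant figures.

V·X = Y·Q·ΔS·θ_c gives V = 0.466 × 2640 × (981 − 15.2) × 10.2 / 1510 = 8026 m³.
Food-to-microorganism ratio F/M = Q S₀ / (V X) = 2640 × 981 / (8026 × 1510) = 0.2137 d⁻¹.

F/M ≈ 0.214 d⁻¹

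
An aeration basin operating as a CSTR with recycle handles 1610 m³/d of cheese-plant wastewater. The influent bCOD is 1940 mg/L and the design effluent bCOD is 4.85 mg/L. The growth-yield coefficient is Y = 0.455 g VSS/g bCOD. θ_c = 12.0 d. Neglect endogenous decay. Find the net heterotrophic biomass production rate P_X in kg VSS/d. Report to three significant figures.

No decay correction is needed, so Y_obs = Y = 0.455.
Mass of bCOD removed per day: Q(S₀ − S) = 1610 × 1935 g/m³ = 3116 kg/d.
P_X = Y_obs · Q(S₀ − S) = 0.4550 × 3116 = 1418 kg VSS/d.

P_X ≈ 1420 kg VSS/d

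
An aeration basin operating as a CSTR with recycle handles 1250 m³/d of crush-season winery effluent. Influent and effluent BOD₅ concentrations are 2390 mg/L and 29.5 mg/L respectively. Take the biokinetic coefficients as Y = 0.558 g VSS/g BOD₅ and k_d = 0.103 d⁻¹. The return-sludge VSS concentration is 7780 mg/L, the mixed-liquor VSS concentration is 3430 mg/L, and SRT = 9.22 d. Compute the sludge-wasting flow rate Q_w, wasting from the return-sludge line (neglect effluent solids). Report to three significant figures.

Q_w ≈ 109 m³/d

From the SRT design equation V = Y Q (S₀−S) θ_c / [X (1 + k_d θ_c)] = 0.558 × 1250 × (2390 − 29.5) × 9.22 / [3430 × (1 + 0.103 × 9.22)] = 1.52×10^7 / 6687 = 2270 m³.
Q_w = (V·X)/(θ_c X_r) = 2270 × 3430 / (9.22 × 7780) = 108.5 m³/d.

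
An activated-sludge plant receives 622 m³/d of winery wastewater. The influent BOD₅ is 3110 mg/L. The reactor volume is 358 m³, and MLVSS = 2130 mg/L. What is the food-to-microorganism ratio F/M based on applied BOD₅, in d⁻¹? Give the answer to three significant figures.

F/M ≈ 2.54 d⁻¹

Food-to-microorganism ratio F/M = Q S₀ / (V X) = 622 × 3110 / (358.0 × 2130) = 2.537 d⁻¹.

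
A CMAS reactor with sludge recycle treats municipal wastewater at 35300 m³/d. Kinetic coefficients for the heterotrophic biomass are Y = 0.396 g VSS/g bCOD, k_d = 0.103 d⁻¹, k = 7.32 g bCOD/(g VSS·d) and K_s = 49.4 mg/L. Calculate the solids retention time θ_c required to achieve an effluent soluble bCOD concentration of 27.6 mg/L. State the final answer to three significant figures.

θ_c ≈ 1.07 d

At the target effluent, Y k S/(K_s+S) = 0.396×7.32×27.6/77.00 = 1.039 d⁻¹.
1/θ_c = 1.039 − 0.103 = 0.9360 d⁻¹, so θ_c = 1.068 d.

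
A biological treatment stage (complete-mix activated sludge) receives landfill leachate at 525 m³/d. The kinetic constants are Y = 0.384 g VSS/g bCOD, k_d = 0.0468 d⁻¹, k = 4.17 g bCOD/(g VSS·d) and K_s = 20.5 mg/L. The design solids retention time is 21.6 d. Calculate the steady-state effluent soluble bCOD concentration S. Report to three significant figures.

S ≈ 1.27 mg/L

From the Monod/SRT balance for a CMAS, S = K_s·(1+k_d θ_c)/[θ_c·(Y k − k_d) − 1] = 20.5 × (1 + 0.0468 × 21.6) / [21.6 × (0.384 × 4.17 − 0.0468) − 1] = 41.22 / 32.58 = 1.265 mg/L.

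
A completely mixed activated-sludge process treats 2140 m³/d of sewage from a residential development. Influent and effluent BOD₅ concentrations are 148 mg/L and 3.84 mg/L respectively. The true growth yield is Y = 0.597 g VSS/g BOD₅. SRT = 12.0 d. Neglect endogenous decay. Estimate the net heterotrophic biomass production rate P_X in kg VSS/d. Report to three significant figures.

P_X ≈ 184 kg VSS/d

Since k_d ≈ 0, Y_obs = Y = 0.597 g VSS/g BOD₅.
Mass of BOD₅ removed per day: Q(S₀ − S) = 2140 × 144.2 g/m³ = 308.5 kg/d.
So the net sludge growth is P_X = 0.5970 × 308.5 = 184.2 kg VSS/d.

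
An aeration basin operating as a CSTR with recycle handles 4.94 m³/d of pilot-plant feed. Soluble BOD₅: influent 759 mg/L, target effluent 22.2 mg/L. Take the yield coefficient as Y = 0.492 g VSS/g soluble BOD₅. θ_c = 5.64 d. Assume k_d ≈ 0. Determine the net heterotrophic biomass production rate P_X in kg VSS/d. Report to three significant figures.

P_X ≈ 1.79 kg VSS/d

Since k_d ≈ 0, Y_obs = Y = 0.492 g VSS/g soluble BOD₅.
Mass of soluble BOD₅ removed per day: Q(S₀ − S) = 4.94 × 736.8 g/m³ = 3.640 kg/d.
Net biomass production P_X = Y_obs × Q·(S₀ − S) = 0.4920 × 3.640 = 1.791 kg VSS/d.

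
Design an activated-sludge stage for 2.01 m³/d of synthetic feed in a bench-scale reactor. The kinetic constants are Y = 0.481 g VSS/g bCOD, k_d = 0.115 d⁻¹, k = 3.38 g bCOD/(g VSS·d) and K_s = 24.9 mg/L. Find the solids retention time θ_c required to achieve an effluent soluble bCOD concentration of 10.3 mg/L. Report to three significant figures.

At the target effluent, Y k S/(K_s+S) = 0.481×3.38×10.3/35.20 = 0.4757 d⁻¹.
θ_c = 1/(μ − k_d) = 1/(0.4757 − 0.115) = 1/0.3607 = 2.772 d.

θ_c ≈ 2.77 d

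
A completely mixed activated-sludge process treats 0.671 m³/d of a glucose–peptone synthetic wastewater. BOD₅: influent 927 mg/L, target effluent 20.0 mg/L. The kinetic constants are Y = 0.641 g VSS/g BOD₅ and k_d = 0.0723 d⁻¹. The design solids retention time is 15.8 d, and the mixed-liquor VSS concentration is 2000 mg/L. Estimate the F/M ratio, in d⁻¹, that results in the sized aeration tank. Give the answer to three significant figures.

Rearranging the biomass balance for a CMAS with decay, V = Y·Q·ΔS·θ_c / [X·(1+k_d θ_c)] = 0.641 × 0.671 × (927 − 20.0) × 15.8 / [2000 × (1 + 0.0723 × 15.8)] = 6.16×10^3 / 4285 = 1.439 m³.
F/M = applied load / biomass = Q·S₀/(V·X) = 0.671 × 927 / (1.439 × 2000) = 0.2162 d⁻¹.

F/M ≈ 0.216 d⁻¹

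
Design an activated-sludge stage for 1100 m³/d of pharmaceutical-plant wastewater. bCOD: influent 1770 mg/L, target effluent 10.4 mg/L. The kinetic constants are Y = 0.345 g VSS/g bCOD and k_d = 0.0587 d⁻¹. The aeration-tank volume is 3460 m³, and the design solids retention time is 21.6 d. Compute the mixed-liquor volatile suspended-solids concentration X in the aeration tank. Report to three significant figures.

X = Y·Q·ΔS·θ_c / [V·(1 + k_d θ_c)] = 0.345 × 1100 × (1770 − 10.4) × 21.6 / [3460 × (1 + 0.0587 × 21.6)] = 1838 mg/L.

X ≈ 1840 mg/L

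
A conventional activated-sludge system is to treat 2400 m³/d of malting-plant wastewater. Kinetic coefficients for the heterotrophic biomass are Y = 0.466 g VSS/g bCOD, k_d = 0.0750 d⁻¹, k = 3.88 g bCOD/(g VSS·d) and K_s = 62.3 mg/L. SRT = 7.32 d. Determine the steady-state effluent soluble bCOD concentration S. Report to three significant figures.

Effluent substrate depends only on kinetics and SRT: S = K_s(1 + k_d θ_c) / [θ_c(Yk − k_d) − 1] = 62.3 × (1 + 0.0750 × 7.32) / [7.32 × (0.466 × 3.88 − 0.0750) − 1] = 96.50 / 11.69 = 8.258 mg/L.

S ≈ 8.26 mg/L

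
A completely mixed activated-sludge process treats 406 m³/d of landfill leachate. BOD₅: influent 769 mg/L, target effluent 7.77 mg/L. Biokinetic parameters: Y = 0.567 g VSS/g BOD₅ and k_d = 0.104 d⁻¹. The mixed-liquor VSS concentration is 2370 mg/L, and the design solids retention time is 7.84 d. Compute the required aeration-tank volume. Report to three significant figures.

V ≈ 319 m³

Rearranging the biomass balance for a CMAS with decay, V = Y·Q·ΔS·θ_c / [X·(1+k_d θ_c)] = 0.567 × 406 × (769 − 7.77) × 7.84 / [2370 × (1 + 0.104 × 7.84)] = 1.37×10^6 / 4302 = 319.3 m³.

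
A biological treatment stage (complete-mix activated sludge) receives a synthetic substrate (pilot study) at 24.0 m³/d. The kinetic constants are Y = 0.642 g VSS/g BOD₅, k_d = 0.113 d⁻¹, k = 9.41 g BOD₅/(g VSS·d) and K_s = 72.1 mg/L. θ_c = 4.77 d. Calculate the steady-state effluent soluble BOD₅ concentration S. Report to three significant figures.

From the Monod/SRT balance for a CMAS, S = K_s·(1+k_d θ_c)/[θ_c·(Y k − k_d) − 1] = 72.1 × (1 + 0.113 × 4.77) / [4.77 × (0.642 × 9.41 − 0.113) − 1] = 111.0 / 27.28 = 4.068 mg/L.

S ≈ 4.07 mg/L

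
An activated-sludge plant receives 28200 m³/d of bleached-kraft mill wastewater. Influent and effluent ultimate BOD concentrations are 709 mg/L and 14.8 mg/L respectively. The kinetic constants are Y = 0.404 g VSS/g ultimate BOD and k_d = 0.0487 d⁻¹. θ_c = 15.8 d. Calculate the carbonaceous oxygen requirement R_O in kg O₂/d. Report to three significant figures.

Y_obs = Y / (1 + k_d θ_c) = 0.404 / (1 + 0.0487 × 15.8) = 0.404 / 1.769 = 0.2283.
Substrate removed = Q·(S₀ − S) = 28200 m³/d × (709 − 14.8) g/m³ = 1.96×10^7 g/d = 19576 kg/d.
P_X = Y_obs·Q·(S₀ − S) = 0.2283 × 19576 = 4470 kg VSS/d.
Carbonaceous O₂ demand = substrate oxidised − cell-mass equivalent = 19576 − 1.42 × 4470 = 13230 kg O₂/d.

R_O ≈ 13200 kg O₂/d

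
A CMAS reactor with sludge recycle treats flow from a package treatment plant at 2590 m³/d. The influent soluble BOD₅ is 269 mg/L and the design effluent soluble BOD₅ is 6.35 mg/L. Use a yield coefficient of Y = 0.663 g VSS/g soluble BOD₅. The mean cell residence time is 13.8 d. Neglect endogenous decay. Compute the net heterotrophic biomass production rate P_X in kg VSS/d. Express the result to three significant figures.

Since k_d ≈ 0, Y_obs = Y = 0.663 g VSS/g soluble BOD₅.
Mass of soluble BOD₅ removed per day: Q(S₀ − S) = 2590 × 262.6 g/m³ = 680.3 kg/d.
Net biomass production P_X = Y_obs × Q·(S₀ − S) = 0.6630 × 680.3 = 451.0 kg VSS/d.

P_X ≈ 451 kg VSS/d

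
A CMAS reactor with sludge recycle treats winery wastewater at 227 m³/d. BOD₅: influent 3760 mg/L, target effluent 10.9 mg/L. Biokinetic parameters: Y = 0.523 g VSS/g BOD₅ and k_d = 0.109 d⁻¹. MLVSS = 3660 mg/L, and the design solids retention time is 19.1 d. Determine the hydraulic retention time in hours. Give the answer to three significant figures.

From the SRT design equation V = Y Q (S₀−S) θ_c / [X (1 + k_d θ_c)] = 0.523 × 227 × (3760 − 10.9) × 19.1 / [3660 × (1 + 0.109 × 19.1)] = 8.5×10^6 / 11280 = 753.7 m³.
Hydraulic retention time τ = V/Q = 753.7 / 227 = 3.320 d = 79.68 h.

τ ≈ 79.7 h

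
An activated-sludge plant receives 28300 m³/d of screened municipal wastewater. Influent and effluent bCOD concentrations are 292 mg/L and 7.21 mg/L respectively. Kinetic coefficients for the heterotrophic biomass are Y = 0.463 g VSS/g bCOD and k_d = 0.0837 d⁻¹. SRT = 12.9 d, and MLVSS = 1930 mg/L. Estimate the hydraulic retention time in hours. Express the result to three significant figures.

Rearranging the biomass balance for a CMAS with decay, V = Y·Q·ΔS·θ_c / [X·(1+k_d θ_c)] = 0.463 × 28300 × (292 − 7.21) × 12.9 / [1930 × (1 + 0.0837 × 12.9)] = 4.81×10^7 / 4014 = 11993 m³.
τ = V/Q = 11993/28300 = 0.4238 d, or 10.17 h.

τ ≈ 10.2 h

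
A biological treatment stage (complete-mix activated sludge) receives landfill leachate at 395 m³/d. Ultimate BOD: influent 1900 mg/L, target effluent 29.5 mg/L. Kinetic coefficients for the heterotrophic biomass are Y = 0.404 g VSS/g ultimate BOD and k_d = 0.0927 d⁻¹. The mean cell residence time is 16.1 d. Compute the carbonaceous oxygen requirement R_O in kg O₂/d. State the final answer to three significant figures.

Y_obs = Y / (1 + k_d θ_c) = 0.404 / (1 + 0.0927 × 16.1) = 0.404 / 2.492 = 0.1621.
Q·(S₀ − S) = 395 × (1900 − 29.5) × 10⁻³ = 738.8 kg/d removed.
P_X = Y_obs·Q·(S₀ − S) = 0.1621 × 738.8 = 119.8 kg VSS/d.
R_O = Q·ΔS − 1.42 P_X = 738.8 − 170.1 = 568.8 kg O₂/d.

R_O ≈ 569 kg O₂/d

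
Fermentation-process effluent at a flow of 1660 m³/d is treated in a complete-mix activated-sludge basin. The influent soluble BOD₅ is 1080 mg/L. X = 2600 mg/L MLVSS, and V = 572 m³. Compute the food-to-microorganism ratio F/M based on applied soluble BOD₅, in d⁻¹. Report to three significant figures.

Food-to-microorganism ratio F/M = Q S₀ / (V X) = 1660 × 1080 / (572.0 × 2600) = 1.205 d⁻¹.

F/M ≈ 1.21 d⁻¹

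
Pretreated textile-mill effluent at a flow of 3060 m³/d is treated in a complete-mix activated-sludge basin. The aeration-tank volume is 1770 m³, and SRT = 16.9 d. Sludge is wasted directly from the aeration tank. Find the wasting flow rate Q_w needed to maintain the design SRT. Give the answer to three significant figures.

For wasting at MLVSS concentration, Q_w = V/θ_c = 1770/16.9 = 104.7 m³/d.

Q_w ≈ 105 m³/d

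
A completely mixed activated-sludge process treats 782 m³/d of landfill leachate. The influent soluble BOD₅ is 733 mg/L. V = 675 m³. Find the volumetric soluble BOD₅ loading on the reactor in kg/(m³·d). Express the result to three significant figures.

L_v = Q S₀ / V = 782 × 733 × 10⁻³ / 675.0 = 0.8492 kg/(m³·d).

L_v ≈ 0.849 kg soluble BOD₅/(m³·d)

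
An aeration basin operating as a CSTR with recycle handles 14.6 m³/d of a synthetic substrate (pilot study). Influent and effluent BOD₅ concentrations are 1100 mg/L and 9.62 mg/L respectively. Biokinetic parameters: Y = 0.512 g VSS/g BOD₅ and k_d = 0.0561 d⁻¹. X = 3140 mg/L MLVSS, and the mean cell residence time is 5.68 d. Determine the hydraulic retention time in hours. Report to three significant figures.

Steady-state biomass mass balance: V·X·(1 + k_d·θ_c) = Y·Q·(S₀ − S)·θ_c, so V = 0.512 × 14.6 × (1100 − 9.62) × 5.68 / [3140 × (1 + 0.0561 × 5.68)] = 4.63×10^4 / 4141 = 11.18 m³.
HRT = V/Q = 11.18 m³ / 14.6 m³·d⁻¹ = 0.7658 d × 24 = 18.38 h.

τ ≈ 18.4 h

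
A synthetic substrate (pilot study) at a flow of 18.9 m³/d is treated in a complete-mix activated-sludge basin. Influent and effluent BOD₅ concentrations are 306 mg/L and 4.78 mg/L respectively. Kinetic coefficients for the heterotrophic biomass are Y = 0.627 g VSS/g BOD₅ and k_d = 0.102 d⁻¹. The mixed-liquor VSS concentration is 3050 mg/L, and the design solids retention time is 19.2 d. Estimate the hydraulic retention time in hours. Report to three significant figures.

τ ≈ 9.65 h

Steady-state biomass mass balance: V·X·(1 + k_d·θ_c) = Y·Q·(S₀ − S)·θ_c, so V = 0.627 × 18.9 × (306 − 4.78) × 19.2 / [3050 × (1 + 0.102 × 19.2)] = 6.85×10^4 / 9023 = 7.596 m³.
HRT = V/Q = 7.596 m³ / 18.9 m³·d⁻¹ = 0.4019 d × 24 = 9.645 h.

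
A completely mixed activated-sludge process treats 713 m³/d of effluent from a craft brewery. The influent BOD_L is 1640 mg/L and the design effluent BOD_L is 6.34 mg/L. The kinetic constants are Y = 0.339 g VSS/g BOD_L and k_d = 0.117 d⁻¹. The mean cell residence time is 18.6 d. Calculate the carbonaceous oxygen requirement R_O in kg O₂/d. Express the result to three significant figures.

Correct the yield for decay: Y_obs = Y/(1 + k_d θ_c) = 0.339 / (1 + 0.117 × 18.6) = 0.339 / 3.176 = 0.1067.
Q·(S₀ − S) = 713 × (1640 − 6.34) × 10⁻³ = 1165 kg/d removed.
Net sludge production P_X = 0.1067 × 1165 = 124.3 kg VSS/d.
R_O = Q·ΔS − 1.42 P_X = 1165 − 176.5 = 988.3 kg O₂/d.

R_O ≈ 988 kg O₂/d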